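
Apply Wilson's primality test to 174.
(173)! mod 174 = 0. Since 0 ≢ -1 (mod 174), 174 is not prime.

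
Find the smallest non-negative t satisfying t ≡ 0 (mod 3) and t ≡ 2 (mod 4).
M = 3 × 4 = 12. M₁ = 4, y₁ ≡ 1 (mod 3). M₂ = 3, y₂ ≡ 3 (mod 4). t = 0×4×1 + 2×3×3 ≡ 6 (mod 12)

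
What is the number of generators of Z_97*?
A prime p has φ(p-1) primitive roots; here φ(96) = 32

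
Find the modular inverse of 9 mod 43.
Since 43 is prime, by Fermat 9^(-1) ≡ 9^{41} ≡ 24 (mod 43). Verify: 9 × 24 = 216 ≡ 1 (mod 43)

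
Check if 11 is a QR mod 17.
By Euler's criterion: 11^{8} ≡ 16 (mod 17). Since this equals -1 (≡ 16), 11 is not a QR.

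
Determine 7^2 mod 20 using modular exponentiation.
7^{2} = 49 ≡ 9 mod 20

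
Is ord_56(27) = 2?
Powers of 27 mod 56: 27^1≡27, 27^2≡1. First k with 27^k≡1 is k=2. Yes, ord_56(27) = 2.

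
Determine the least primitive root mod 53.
g = 2. For each prime q|52: 2^{26}≡52, 2^{4}≡16, none ≡ 1, so ord_53(2) = 52 and 2 is a primitive root.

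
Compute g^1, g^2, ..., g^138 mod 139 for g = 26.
26^1, 26^2, ..., 26^{138} mod 139: [26, 120, 62, 83, 73, 91, 3, 78, 82, 47, 110, 80, 134, 9, 95, 107, 2, 52, 101, 124, 27, 7, 43, 6, 17, 25, 94, 81, 21, 129, 18, 51, 75, 4, 104, 63, 109, 54, 14, 86, 12, 34, 50, 49, 23, 42, 119, 36, 102, 11, 8, 69, 126, 79, 108, 28, 33, 24, 68, 100, 98, 46, 84, 99, 72, 65, 22, 16, 138, 113, 19, 77, 56, 66, 48, 136, 61, 57, 92, 29, 59, 5, 130, 44, 32, 137, 87, 38, 15, 112, 132, 96, 133, 122, 114, 45, 58, 118, 10, 121, 88, 64, 135, 35, 76, 30, 85, 125, 53, 127, 105, 89, 90, 116, 97, 20, 103, 37, 128, 131, 70, 13, 60, 31, 111, 106, 115, 71, 39, 41, 93, 55, 40, 67, 74, 117, 123, 1]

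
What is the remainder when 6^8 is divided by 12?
By repeated squaring (mod 12): 6^{1}≡6, 6^{2}≡0, 6^{4}≡0, 6^{8}≡0. So 6^{8} ≡ 0 (mod 12)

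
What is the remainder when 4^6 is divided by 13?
By repeated squaring mod 13: 4^{1}≡4, 4^{2}≡3, 4^{4}≡9. Then 4^{6} = 4^{4+2} ≡ 9 × 3 ≡ 1 mod 13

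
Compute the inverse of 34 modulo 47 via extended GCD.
Extended GCD: 34(18) + 47(-13) = 1. So 34^(-1) ≡ 18 (mod 47). Verify: 34 × 18 = 612 ≡ 1 (mod 47)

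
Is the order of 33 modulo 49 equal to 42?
Powers of 33 mod 49: 33^1≡33, 33^2≡11, 33^3≡20, 33^4≡23, 33^5≡24, 33^6≡8, 33^7≡19, 33^8≡39, 33^9≡13, 33^10≡37, 33^11≡45, 33^12≡15, 33^13≡5, 33^14≡18, 33^15≡6, 33^16≡2, 33^17≡17, 33^18≡22, 33^19≡40, 33^20≡46, 33^21≡48, 33^22≡16, 33^23≡38, 33^24≡29, 33^25≡26, 33^26≡25, 33^27≡41, 33^28≡30, 33^29≡10, 33^30≡36, 33^31≡12, 33^32≡4, 33^33≡34, 33^34≡44, 33^35≡31, 33^36≡43, 33^37≡47, 33^38≡32, 33^39≡27, 33^40≡9, 33^41≡3, 33^42≡1. First k with 33^k≡1 is k=42. Yes, ord_49(33) = 42.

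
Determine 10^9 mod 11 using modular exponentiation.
By repeated squaring mod 11: 10^{1}≡10, 10^{2}≡1, 10^{4}≡1, 10^{8}≡1. Then 10^{9} = 10^{8+1} ≡ 1 × 10 ≡ 10 mod 11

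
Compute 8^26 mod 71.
By repeated squaring (mod 71): 8^{1}≡8, 8^{2}≡64, 8^{4}≡49, 8^{8}≡58, 8^{16}≡27. Then 8^{26} = 8^{16+8+2} ≡ 27 × 58 × 64 ≡ 43 (mod 71)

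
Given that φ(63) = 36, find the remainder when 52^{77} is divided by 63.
By Euler: 52^{36} ≡ 1 (mod 63) since gcd(52, 63) = 1. 77 = 2×36 + 5. So 52^{77} ≡ 52^{5} ≡ 40 (mod 63)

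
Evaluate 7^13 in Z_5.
Using Fermat: 7^{4} ≡ 1 (mod 5). 13 ≡ 1 (mod 4). So 7^{13} ≡ 7^{1} ≡ 2 (mod 5)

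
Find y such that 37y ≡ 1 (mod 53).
Since 53 is prime, by Fermat 37^(-1) ≡ 37^{51} ≡ 43 (mod 53). Verify: 37 × 43 = 1591 ≡ 1 (mod 53)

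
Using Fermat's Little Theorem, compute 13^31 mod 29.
By Fermat: 13^{28} ≡ 1 mod 29. So 13^{31} = 13^{28} · 13^{3} ≡ 13^{3} ≡ 22 mod 29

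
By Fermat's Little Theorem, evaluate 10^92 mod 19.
By Fermat: 10^{18} ≡ 1 mod 19. 92 = 5×18 + 2. So 10^{92} ≡ 10^{2} ≡ 5 mod 19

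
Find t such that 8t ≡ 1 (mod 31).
Since 31 is prime, by Fermat 8^(-1) ≡ 8^{29} ≡ 4 (mod 31). Verify: 8 × 4 = 32 ≡ 1 (mod 31)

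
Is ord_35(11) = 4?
Powers of 11 mod 35: 11^1≡11, 11^2≡16, 11^3≡1. Already 11^3≡1, so the order is 3 < 4. No, the actual order is 3.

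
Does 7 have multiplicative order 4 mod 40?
Powers of 7 mod 40: 7^1≡7, 7^2≡9, 7^3≡23, 7^4≡1. First k with 7^k≡1 is k=4. Yes, ord_40(7) = 4.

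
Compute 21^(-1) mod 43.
Since 43 is prime, by Fermat 21^(-1) ≡ 21^{41} ≡ 41 mod 43. Verify: 21 × 41 = 861 ≡ 1 mod 43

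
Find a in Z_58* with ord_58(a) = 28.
3 has order 28 mod 58 since 3^{28} ≡ 1 mod 58 and no smaller power works.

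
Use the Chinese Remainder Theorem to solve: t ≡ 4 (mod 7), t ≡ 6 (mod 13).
M = 7 × 13 = 91. M₁ = 13, y₁ ≡ 6 (mod 7). M₂ = 7, y₂ ≡ 2 (mod 13). t = 4×13×6 + 6×7×2 ≡ 32 (mod 91)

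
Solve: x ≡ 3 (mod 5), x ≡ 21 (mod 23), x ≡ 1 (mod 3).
M = 5 × 23 × 3 = 345. M₁ = 69, y₁ ≡ 4 (mod 5). M₂ = 15, y₂ ≡ 20 (mod 23). M₃ = 115, y₃ ≡ 1 (mod 3). x = 3×69×4 + 21×15×20 + 1×115×1 ≡ 343 (mod 345)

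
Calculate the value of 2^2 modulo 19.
2^{2} = 4 ≡ 4 mod 19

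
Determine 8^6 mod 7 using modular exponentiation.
Using Fermat: 8^{6} ≡ 1 mod 7. 6 ≡ 0 mod 6. So 8^{6} ≡ 8^{0} ≡ 1 mod 7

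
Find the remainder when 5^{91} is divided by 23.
By Fermat: 5^{22} ≡ 1 mod 23. 91 = 4×22 + 3. So 5^{91} ≡ 5^{3} ≡ 10 mod 23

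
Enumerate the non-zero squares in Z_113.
Squares in Z_113*: {1, 2, 4, 7, 8, 9, 11, 13, 14, 15, 16, 18, 22, 25, 26, 28, 30, 31, 32, 36, 41, 44, 49, 50, 51, 52, 53, 56, 57, 60, 61, 62, 63, 64, 69, 72, 77, 81, 82, 83, 85, 87, 88, 91, 95, 97, 98, 99, 100, 102, 104, 105, 106, 109, 111, 112}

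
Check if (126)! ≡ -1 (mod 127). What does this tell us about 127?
(126)! mod 127 = 126. Since this equals -1 (mod 127), Wilson confirms 127 is prime.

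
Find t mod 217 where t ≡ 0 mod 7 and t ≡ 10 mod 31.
M = 7 × 31 = 217. M₁ = 31, y₁ ≡ 5 mod 7. M₂ = 7, y₂ ≡ 9 mod 31. t = 0×31×5 + 10×7×9 ≡ 196 mod 217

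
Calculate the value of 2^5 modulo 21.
By repeated squaring (mod 21): 2^{1}≡2, 2^{2}≡4, 2^{4}≡16. Then 2^{5} = 2^{4+1} ≡ 16 × 2 ≡ 11 (mod 21)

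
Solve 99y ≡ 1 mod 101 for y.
Since 101 is prime, by Fermat 99^(-1) ≡ 99^{99} ≡ 50 mod 101. Verify: 99 × 50 = 4950 ≡ 1 mod 101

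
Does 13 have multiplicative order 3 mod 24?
Powers of 13 mod 24: 13^1≡13, 13^2≡1. Already 13^2≡1, so the order is 2 < 3. No, the actual order is 2.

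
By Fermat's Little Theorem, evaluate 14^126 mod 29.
By Fermat: 14^{28} ≡ 1 mod 29. 126 = 4×28 + 14. So 14^{126} ≡ 14^{14} ≡ 28 mod 29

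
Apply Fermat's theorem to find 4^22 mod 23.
By Fermat's Little Theorem, 4^{22} ≡ 1 mod 23 since 23 is prime and gcd(4, 23) = 1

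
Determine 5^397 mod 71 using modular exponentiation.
Using Fermat: 5^{70} ≡ 1 mod 71. 397 ≡ 47 mod 70. So 5^{397} ≡ 5^{47} ≡ 25 mod 71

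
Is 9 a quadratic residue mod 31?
By Euler's criterion: 9^{15} ≡ 1 (mod 31). Since this equals 1, 9 is a QR.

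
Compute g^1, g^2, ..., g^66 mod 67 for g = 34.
34^1, 34^2, ..., 34^{66} mod 67: [34, 17, 42, 21, 44, 22, 11, 39, 53, 60, 30, 15, 41, 54, 27, 47, 57, 62, 31, 49, 58, 29, 48, 24, 12, 6, 3, 35, 51, 59, 63, 65, 66, 33, 50, 25, 46, 23, 45, 56, 28, 14, 7, 37, 52, 26, 13, 40, 20, 10, 5, 36, 18, 9, 38, 19, 43, 55, 61, 64, 32, 16, 8, 4, 2, 1]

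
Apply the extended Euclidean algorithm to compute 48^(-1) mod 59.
Extended GCD: 48(16) + 59(-13) = 1. So 48^(-1) ≡ 16 mod 59. Verify: 48 × 16 = 768 ≡ 1 mod 59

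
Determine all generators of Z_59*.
There are φ(58) = 28 primitive roots mod 59: {2, 6, 8, 10, 11, 13, 14, 18, 23, 24, 30, 31, 32, 33, 34, 37, 38, 39, 40, 42, 43, 44, 47, 50, 52, 54, 55, 56}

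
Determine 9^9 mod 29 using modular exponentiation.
By repeated squaring (mod 29): 9^{1}≡9, 9^{2}≡23, 9^{4}≡7, 9^{8}≡20. Then 9^{9} = 9^{8+1} ≡ 20 × 9 ≡ 6 (mod 29)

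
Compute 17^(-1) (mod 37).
Since 37 is prime, by Fermat 17^(-1) ≡ 17^{35} ≡ 24 (mod 37). Verify: 17 × 24 = 408 ≡ 1 (mod 37)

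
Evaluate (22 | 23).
(22/23) = 22^{11} mod 23 = -1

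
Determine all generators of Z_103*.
There are φ(102) = 32 primitive roots mod 103: {5, 6, 11, 12, 20, 21, 35, 40, 43, 44, 45, 48, 51, 53, 54, 62, 65, 67, 70, 71, 74, 75, 77, 78, 84, 85, 86, 87, 88, 96, 99, 101}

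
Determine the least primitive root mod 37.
g = 2. For each prime q|36: 2^{18}≡36, 2^{12}≡26, none ≡ 1, so ord_37(2) = 36 and 2 is a primitive root.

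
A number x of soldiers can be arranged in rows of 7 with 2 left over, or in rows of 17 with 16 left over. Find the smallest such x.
M = 7 × 17 = 119. M₁ = 17, y₁ ≡ 5 mod 7. M₂ = 7, y₂ ≡ 5 mod 17. x = 2×17×5 + 16×7×5 ≡ 16 mod 119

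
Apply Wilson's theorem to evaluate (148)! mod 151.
(150)! = (148)! × (149) × (150) ≡ -1 mod 151. So (148)! ≡ -1 × [(150)(149)]^(-1) ≡ 75 mod 151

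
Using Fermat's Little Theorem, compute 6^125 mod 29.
By Fermat: 6^{28} ≡ 1 mod 29. 125 = 4×28 + 13. So 6^{125} ≡ 6^{13} ≡ 5 mod 29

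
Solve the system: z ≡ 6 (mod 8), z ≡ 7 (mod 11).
M = 8 × 11 = 88. M₁ = 11, y₁ ≡ 3 (mod 8). M₂ = 8, y₂ ≡ 7 (mod 11). z = 6×11×3 + 7×8×7 ≡ 62 (mod 88)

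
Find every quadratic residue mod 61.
QRs mod 61: {1, 3, 4, 5, 9, 12, 13, 14, 15, 16, 19, 20, 22, 25, 27, 34, 36, 39, 41, 42, 45, 46, 47, 48, 49, 52, 56, 57, 58, 60}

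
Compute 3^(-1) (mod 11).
Since 11 is prime, by Fermat 3^(-1) ≡ 3^{9} ≡ 4 (mod 11). Verify: 3 × 4 = 12 ≡ 1 (mod 11)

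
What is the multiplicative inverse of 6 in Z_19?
Since 19 is prime, by Fermat 6^(-1) ≡ 6^{17} ≡ 16 mod 19. Verify: 6 × 16 = 96 ≡ 1 mod 19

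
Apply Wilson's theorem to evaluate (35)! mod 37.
(36)! = (35)! × (36) ≡ -1 (mod 37). So (35)! ≡ -1 × (36)^(-1) ≡ (-1)×(-1) = 1 (mod 37)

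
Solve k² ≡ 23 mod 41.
The square roots of 23 mod 41 are 33 and 8. Verify: 33² = 1089 ≡ 23 mod 41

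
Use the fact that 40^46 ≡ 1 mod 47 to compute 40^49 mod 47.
By Fermat: 40^{46} ≡ 1 mod 47. So 40^{49} = 40^{46} · 40^{3} ≡ 40^{3} ≡ 33 mod 47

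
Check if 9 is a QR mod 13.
By Euler's criterion: 9^{6} ≡ 1 mod 13. Since this equals 1, 9 is a QR.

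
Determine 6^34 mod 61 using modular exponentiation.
By repeated squaring mod 61: 6^{1}≡6, 6^{2}≡36, 6^{4}≡15, 6^{8}≡42, 6^{16}≡56, 6^{32}≡25. Then 6^{34} = 6^{32+2} ≡ 25 × 36 ≡ 46 mod 61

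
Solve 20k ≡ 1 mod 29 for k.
Since 29 is prime, by Fermat 20^(-1) ≡ 20^{27} ≡ 16 mod 29. Verify: 20 × 16 = 320 ≡ 1 mod 29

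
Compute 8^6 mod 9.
By repeated squaring mod 9: 8^{1}≡8, 8^{2}≡1, 8^{4}≡1. Then 8^{6} = 8^{4+2} ≡ 1 × 1 ≡ 1 mod 9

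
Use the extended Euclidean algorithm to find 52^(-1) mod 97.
Extended GCD: 52(28) + 97(-15) = 1. So 52^(-1) ≡ 28 mod 97. Verify: 52 × 28 = 1456 ≡ 1 mod 97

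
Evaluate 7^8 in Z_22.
By repeated squaring (mod 22): 7^{1}≡7, 7^{2}≡5, 7^{4}≡3, 7^{8}≡9. So 7^{8} ≡ 9 (mod 22)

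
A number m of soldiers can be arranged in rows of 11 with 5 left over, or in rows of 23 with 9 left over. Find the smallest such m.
M = 11 × 23 = 253. M₁ = 23, y₁ ≡ 1 mod 11. M₂ = 11, y₂ ≡ 21 mod 23. m = 5×23×1 + 9×11×21 ≡ 170 mod 253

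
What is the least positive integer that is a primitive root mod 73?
g = 5. For each prime q|72: 5^{36}≡72, 5^{24}≡8, none ≡ 1, so ord_73(5) = 72 and 5 is a primitive root.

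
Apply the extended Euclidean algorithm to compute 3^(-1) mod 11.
Extended GCD: 3(4) + 11(-1) = 1. So 3^(-1) ≡ 4 mod 11. Verify: 3 × 4 = 12 ≡ 1 mod 11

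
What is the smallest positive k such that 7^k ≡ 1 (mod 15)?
Powers of 7 mod 15: 7^1≡7, 7^2≡4, 7^3≡13, 7^4≡1. Order = 4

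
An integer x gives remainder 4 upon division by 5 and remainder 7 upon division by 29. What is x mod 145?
M = 5 × 29 = 145. M₁ = 29, y₁ ≡ 4 mod 5. M₂ = 5, y₂ ≡ 6 mod 29. x = 4×29×4 + 7×5×6 ≡ 94 mod 145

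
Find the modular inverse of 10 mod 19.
Since 19 is prime, by Fermat 10^(-1) ≡ 10^{17} ≡ 2 mod 19. Verify: 10 × 2 = 20 ≡ 1 mod 19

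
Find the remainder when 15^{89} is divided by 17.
By Fermat: 15^{16} ≡ 1 mod 17. 89 = 5×16 + 9. So 15^{89} ≡ 15^{9} ≡ 15 mod 17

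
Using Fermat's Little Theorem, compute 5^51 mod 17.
By Fermat: 5^{16} ≡ 1 (mod 17). 51 = 3×16 + 3. So 5^{51} ≡ 5^{3} ≡ 6 (mod 17)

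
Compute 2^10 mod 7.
Using Fermat: 2^{6} ≡ 1 (mod 7). 10 ≡ 4 (mod 6). So 2^{10} ≡ 2^{4} ≡ 2 (mod 7)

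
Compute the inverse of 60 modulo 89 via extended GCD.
Extended GCD: 60(-43) + 89(29) = 1. So 60^(-1) ≡ -43 ≡ 46 mod 89. Verify: 60 × 46 = 2760 ≡ 1 mod 89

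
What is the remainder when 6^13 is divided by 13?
Using Fermat: 6^{12} ≡ 1 (mod 13). 13 ≡ 1 (mod 12). So 6^{13} ≡ 6^{1} ≡ 6 (mod 13)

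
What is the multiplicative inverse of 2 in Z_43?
Since 43 is prime, by Fermat 2^(-1) ≡ 2^{41} ≡ 22 mod 43. Verify: 2 × 22 = 44 ≡ 1 mod 43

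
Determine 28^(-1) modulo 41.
Since 41 is prime, by Fermat 28^(-1) ≡ 28^{39} ≡ 22 mod 41. Verify: 28 × 22 = 616 ≡ 1 mod 41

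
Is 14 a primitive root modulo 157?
14^{13} ≡ 1 (mod 157) and 13 < 156, so ord_157(14) = 13 ≠ 156 and 14 is not a primitive root.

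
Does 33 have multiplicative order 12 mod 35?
Powers of 33 mod 35: 33^1≡33, 33^2≡4, 33^3≡27, 33^4≡16, 33^5≡3, 33^6≡29, 33^7≡12, 33^8≡11, 33^9≡13, 33^10≡9, 33^11≡17, 33^12≡1. First k with 33^k≡1 is k=12. Yes, ord_35(33) = 12.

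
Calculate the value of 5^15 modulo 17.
By repeated squaring mod 17: 5^{1}≡5, 5^{2}≡8, 5^{4}≡13, 5^{8}≡16. Then 5^{15} = 5^{8+4+2+1} ≡ 16 × 13 × 8 × 5 ≡ 7 mod 17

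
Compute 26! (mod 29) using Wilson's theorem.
(28)! = (26)! × (27) × (28) ≡ -1 (mod 29). So (26)! ≡ -1 × [(28)(27)]^(-1) ≡ 14 (mod 29)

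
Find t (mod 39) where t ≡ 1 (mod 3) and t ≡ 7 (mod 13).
M = 3 × 13 = 39. M₁ = 13, y₁ ≡ 1 (mod 3). M₂ = 3, y₂ ≡ 9 (mod 13). t = 1×13×1 + 7×3×9 ≡ 7 (mod 39)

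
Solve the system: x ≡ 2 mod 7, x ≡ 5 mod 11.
M = 7 × 11 = 77. M₁ = 11, y₁ ≡ 2 mod 7. M₂ = 7, y₂ ≡ 8 mod 11. x = 2×11×2 + 5×7×8 ≡ 16 mod 77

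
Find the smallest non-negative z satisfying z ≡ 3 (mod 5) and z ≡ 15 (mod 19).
M = 5 × 19 = 95. M₁ = 19, y₁ ≡ 4 (mod 5). M₂ = 5, y₂ ≡ 4 (mod 19). z = 3×19×4 + 15×5×4 ≡ 53 (mod 95)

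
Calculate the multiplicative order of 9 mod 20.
Powers of 9 mod 20: 9^1≡9, 9^2≡1. ord_20(9) = 2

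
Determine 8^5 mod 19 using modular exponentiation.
By repeated squaring (mod 19): 8^{1}≡8, 8^{2}≡7, 8^{4}≡11. Then 8^{5} = 8^{4+1} ≡ 11 × 8 ≡ 12 (mod 19)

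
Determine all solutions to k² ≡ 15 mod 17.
The square roots of 15 mod 17 are 7 and 10. Verify: 7² = 49 ≡ 15 mod 17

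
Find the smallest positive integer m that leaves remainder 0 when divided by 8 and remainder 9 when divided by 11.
M = 8 × 11 = 88. M₁ = 11, y₁ ≡ 3 mod 8. M₂ = 8, y₂ ≡ 7 mod 11. m = 0×11×3 + 9×8×7 ≡ 64 mod 88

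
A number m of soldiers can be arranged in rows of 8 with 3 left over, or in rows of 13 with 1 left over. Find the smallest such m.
M = 8 × 13 = 104. M₁ = 13, y₁ ≡ 5 mod 8. M₂ = 8, y₂ ≡ 5 mod 13. m = 3×13×5 + 1×8×5 ≡ 27 mod 104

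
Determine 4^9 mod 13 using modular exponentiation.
By repeated squaring mod 13: 4^{1}≡4, 4^{2}≡3, 4^{4}≡9, 4^{8}≡3. Then 4^{9} = 4^{8+1} ≡ 3 × 4 ≡ 12 mod 13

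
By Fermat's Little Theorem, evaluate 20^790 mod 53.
By Fermat: 20^{52} ≡ 1 (mod 53). 790 ≡ 10 (mod 52). So 20^{790} ≡ 20^{10} ≡ 43 (mod 53)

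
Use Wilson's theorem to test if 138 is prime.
(137)! mod 138 = 0. Since 0 ≢ -1 (mod 138), 138 is not prime.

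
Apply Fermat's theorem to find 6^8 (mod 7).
By Fermat: 6^{6} ≡ 1 (mod 7). So 6^{8} = 6^{6} · 6^{2} ≡ 6^{2} ≡ 1 (mod 7)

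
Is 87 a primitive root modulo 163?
87^{81} ≡ 1 (mod 163) and 81 < 162, so ord_163(87) = 81 ≠ 162 and 87 is not a primitive root.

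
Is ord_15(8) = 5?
Powers of 8 mod 15: 8^1≡8, 8^2≡4, 8^3≡2, 8^4≡1. Already 8^4≡1, so the order is 4 < 5. No, the actual order is 4.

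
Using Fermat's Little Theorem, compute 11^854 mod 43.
By Fermat: 11^{42} ≡ 1 (mod 43). 854 ≡ 14 (mod 42). So 11^{854} ≡ 11^{14} ≡ 1 (mod 43)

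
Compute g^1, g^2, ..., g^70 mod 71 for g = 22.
22^1, 22^2, ..., 22^{70} mod 71: [22, 58, 69, 27, 26, 4, 17, 19, 63, 37, 33, 16, 68, 5, 39, 6, 61, 64, 59, 20, 14, 24, 31, 43, 23, 9, 56, 25, 53, 30, 21, 36, 11, 29, 70, 49, 13, 2, 44, 45, 67, 54, 52, 8, 34, 38, 55, 3, 66, 32, 65, 10, 7, 12, 51, 57, 47, 40, 28, 48, 62, 15, 46, 18, 41, 50, 35, 60, 42, 1]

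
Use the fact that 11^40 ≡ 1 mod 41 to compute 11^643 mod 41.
By Fermat: 11^{40} ≡ 1 mod 41. 643 ≡ 3 mod 40. So 11^{643} ≡ 11^{3} ≡ 19 mod 41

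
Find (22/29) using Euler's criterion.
(22/29) = 22^{14} mod 29 = 1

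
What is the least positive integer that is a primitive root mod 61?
g = 2. Powers: [2, 4, 8, 16, 32, 3, ...] generates all 60 non-zero residues.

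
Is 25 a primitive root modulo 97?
25^{48} ≡ 1 mod 97 and 48 < 96, so ord_97(25) = 48 ≠ 96 and 25 is not a primitive root.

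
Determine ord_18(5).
Powers of 5 mod 18: 5^1≡5, 5^2≡7, 5^3≡17, 5^4≡13, 5^5≡11, 5^6≡1. Order = 6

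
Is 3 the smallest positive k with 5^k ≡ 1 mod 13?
Powers of 5 mod 13: 5^1≡5, 5^2≡12, 5^3≡8, 5^4≡1. 5^3≡8≢1, so ord ≠ 3. No, the actual order is 4.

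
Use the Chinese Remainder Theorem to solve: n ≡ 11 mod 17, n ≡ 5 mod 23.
M = 17 × 23 = 391. M₁ = 23, y₁ ≡ 3 mod 17. M₂ = 17, y₂ ≡ 19 mod 23. n = 11×23×3 + 5×17×19 ≡ 28 mod 391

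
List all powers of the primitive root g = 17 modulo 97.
17^1, 17^2, ..., 17^{96} mod 97: [17, 95, 63, 4, 68, 89, 58, 16, 78, 65, 38, 64, 21, 66, 55, 62, 84, 70, 26, 54, 45, 86, 7, 22, 83, 53, 28, 88, 41, 18, 15, 61, 67, 72, 60, 50, 74, 94, 46, 6, 5, 85, 87, 24, 20, 49, 57, 96, 80, 2, 34, 93, 29, 8, 39, 81, 19, 32, 59, 33, 76, 31, 42, 35, 13, 27, 71, 43, 52, 11, 90, 75, 14, 44, 69, 9, 56, 79, 82, 36, 30, 25, 37, 47, 23, 3, 51, 91, 92, 12, 10, 73, 77, 48, 40, 1]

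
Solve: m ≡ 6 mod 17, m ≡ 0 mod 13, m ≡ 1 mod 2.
M = 17 × 13 × 2 = 442. M₁ = 26, y₁ ≡ 2 mod 17. M₂ = 34, y₂ ≡ 5 mod 13. M₃ = 221, y₃ ≡ 1 mod 2. m = 6×26×2 + 0×34×5 + 1×221×1 ≡ 91 mod 442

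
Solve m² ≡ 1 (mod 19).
The square roots of 1 mod 19 are 1 and 18. Verify: 1² = 1 ≡ 1 (mod 19)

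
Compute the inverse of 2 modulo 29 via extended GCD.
Extended GCD: 2(-14) + 29(1) = 1. So 2^(-1) ≡ -14 ≡ 15 (mod 29). Verify: 2 × 15 = 30 ≡ 1 (mod 29)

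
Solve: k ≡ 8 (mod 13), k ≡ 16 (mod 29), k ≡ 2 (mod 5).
M = 13 × 29 × 5 = 1885. M₁ = 145, y₁ ≡ 7 (mod 13). M₂ = 65, y₂ ≡ 25 (mod 29). M₃ = 377, y₃ ≡ 3 (mod 5). k = 8×145×7 + 16×65×25 + 2×377×3 ≡ 567 (mod 1885)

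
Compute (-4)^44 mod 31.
Using Fermat: (-4)^{30} ≡ 1 mod 31. 44 ≡ 14 mod 30. So (-4)^{44} ≡ (-4)^{14} ≡ 8 mod 31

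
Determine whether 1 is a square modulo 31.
By Euler's criterion: 1^{15} ≡ 1 (mod 31). Since this equals 1, 1 is a QR.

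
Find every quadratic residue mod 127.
Quadratic residues modulo 127: {1, 2, 4, 8, 9, 11, 13, 15, 16, 17, 18, 19, 21, 22, 25, 26, 30, 31, 32, 34, 35, 36, 37, 38, 41, 42, 44, 47, 49, 50, 52, 60, 61, 62, 64, 68, 69, 70, 71, 72, 73, 74, 76, 79, 81, 82, 84, 87, 88, 94, 98, 99, 100, 103, 104, 107, 113, 115, 117, 120, 121, 122, 124}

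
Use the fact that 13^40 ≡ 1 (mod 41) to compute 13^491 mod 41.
By Fermat: 13^{40} ≡ 1 (mod 41). 491 ≡ 11 (mod 40). So 13^{491} ≡ 13^{11} ≡ 35 (mod 41)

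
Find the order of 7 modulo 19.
Powers of 7 mod 19: 7^1≡7, 7^2≡11, 7^3≡1. Order = 3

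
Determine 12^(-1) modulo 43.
Since 43 is prime, by Fermat 12^(-1) ≡ 12^{41} ≡ 18 (mod 43). Verify: 12 × 18 = 216 ≡ 1 (mod 43)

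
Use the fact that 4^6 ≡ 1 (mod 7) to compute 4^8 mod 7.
By Fermat: 4^{6} ≡ 1 (mod 7). So 4^{8} = 4^{6} · 4^{2} ≡ 4^{2} ≡ 2 (mod 7)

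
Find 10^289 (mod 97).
Using Fermat: 10^{96} ≡ 1 (mod 97). 289 ≡ 1 (mod 96). So 10^{289} ≡ 10^{1} ≡ 10 (mod 97)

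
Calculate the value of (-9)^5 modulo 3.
By repeated squaring mod 3: (-9)^{1}≡0, (-9)^{2}≡0, (-9)^{4}≡0. Then (-9)^{5} = (-9)^{4+1} ≡ 0 × 0 ≡ 0 mod 3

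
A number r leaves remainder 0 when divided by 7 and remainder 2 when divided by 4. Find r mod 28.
M = 7 × 4 = 28. M₁ = 4, y₁ ≡ 2 mod 7. M₂ = 7, y₂ ≡ 3 mod 4. r = 0×4×2 + 2×7×3 ≡ 14 mod 28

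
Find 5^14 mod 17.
By repeated squaring mod 17: 5^{1}≡5, 5^{2}≡8, 5^{4}≡13, 5^{8}≡16. Then 5^{14} = 5^{8+4+2} ≡ 16 × 13 × 8 ≡ 15 mod 17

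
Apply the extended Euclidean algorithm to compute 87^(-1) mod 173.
Extended GCD: 87(2) + 173(-1) = 1. So 87^(-1) ≡ 2 (mod 173). Verify: 87 × 2 = 174 ≡ 1 (mod 173)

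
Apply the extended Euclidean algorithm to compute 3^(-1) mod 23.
Extended GCD: 3(8) + 23(-1) = 1. So 3^(-1) ≡ 8 mod 23. Verify: 3 × 8 = 24 ≡ 1 mod 23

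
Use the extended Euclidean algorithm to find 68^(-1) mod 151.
Extended GCD: 68(20) + 151(-9) = 1. So 68^(-1) ≡ 20 (mod 151). Verify: 68 × 20 = 1360 ≡ 1 (mod 151)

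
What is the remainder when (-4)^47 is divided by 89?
By repeated squaring mod 89: (-4)^{1}≡85, (-4)^{2}≡16, (-4)^{4}≡78, (-4)^{8}≡32, (-4)^{16}≡45, (-4)^{32}≡67. Then (-4)^{47} = (-4)^{32+8+4+2+1} ≡ 67 × 32 × 78 × 16 × 85 ≡ 25 mod 89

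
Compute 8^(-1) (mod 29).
Since 29 is prime, by Fermat 8^(-1) ≡ 8^{27} ≡ 11 (mod 29). Verify: 8 × 11 = 88 ≡ 1 (mod 29)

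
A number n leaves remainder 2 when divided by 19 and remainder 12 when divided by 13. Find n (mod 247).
M = 19 × 13 = 247. M₁ = 13, y₁ ≡ 3 (mod 19). M₂ = 19, y₂ ≡ 11 (mod 13). n = 2×13×3 + 12×19×11 ≡ 116 (mod 247)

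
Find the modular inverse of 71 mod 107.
Since 107 is prime, by Fermat 71^(-1) ≡ 71^{105} ≡ 104 mod 107. Verify: 71 × 104 = 7384 ≡ 1 mod 107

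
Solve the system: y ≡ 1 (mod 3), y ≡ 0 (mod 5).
M = 3 × 5 = 15. M₁ = 5, y₁ ≡ 2 (mod 3). M₂ = 3, y₂ ≡ 2 (mod 5). y = 1×5×2 + 0×3×2 ≡ 10 (mod 15)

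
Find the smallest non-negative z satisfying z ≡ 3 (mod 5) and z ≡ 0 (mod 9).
M = 5 × 9 = 45. M₁ = 9, y₁ ≡ 4 (mod 5). M₂ = 5, y₂ ≡ 2 (mod 9). z = 3×9×4 + 0×5×2 ≡ 18 (mod 45)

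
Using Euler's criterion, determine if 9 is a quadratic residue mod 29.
By Euler's criterion: 9^{14} ≡ 1 (mod 29). Since this equals 1, 9 is a QR.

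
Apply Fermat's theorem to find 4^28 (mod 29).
By Fermat's Little Theorem, 4^{28} ≡ 1 (mod 29) since 29 is prime and gcd(4, 29) = 1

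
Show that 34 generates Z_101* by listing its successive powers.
34^1, 34^2, ..., 34^{100} mod 101: [34, 45, 15, 5, 69, 23, 75, 25, 42, 14, 72, 24, 8, 70, 57, 19, 40, 47, 83, 95, 99, 33, 11, 71, 91, 64, 55, 52, 51, 17, 73, 58, 53, 85, 62, 88, 63, 21, 7, 36, 12, 4, 35, 79, 60, 20, 74, 92, 98, 100, 67, 56, 86, 96, 32, 78, 26, 76, 59, 87, 29, 77, 93, 31, 44, 82, 61, 54, 18, 6, 2, 68, 90, 30, 10, 37, 46, 49, 50, 84, 28, 43, 48, 16, 39, 13, 38, 80, 94, 65, 89, 97, 66, 22, 41, 81, 27, 9, 3, 1]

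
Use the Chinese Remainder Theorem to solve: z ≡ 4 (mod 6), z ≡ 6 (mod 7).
M = 6 × 7 = 42. M₁ = 7, y₁ ≡ 1 (mod 6). M₂ = 6, y₂ ≡ 6 (mod 7). z = 4×7×1 + 6×6×6 ≡ 34 (mod 42)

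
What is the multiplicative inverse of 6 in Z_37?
Since 37 is prime, by Fermat 6^(-1) ≡ 6^{35} ≡ 31 mod 37. Verify: 6 × 31 = 186 ≡ 1 mod 37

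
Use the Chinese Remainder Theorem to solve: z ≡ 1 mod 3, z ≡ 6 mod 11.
M = 3 × 11 = 33. M₁ = 11, y₁ ≡ 2 mod 3. M₂ = 3, y₂ ≡ 4 mod 11. z = 1×11×2 + 6×3×4 ≡ 28 mod 33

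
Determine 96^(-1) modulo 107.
Since 107 is prime, by Fermat 96^(-1) ≡ 96^{105} ≡ 68 (mod 107). Verify: 96 × 68 = 6528 ≡ 1 (mod 107)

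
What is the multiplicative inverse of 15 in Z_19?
Since 19 is prime, by Fermat 15^(-1) ≡ 15^{17} ≡ 14 mod 19. Verify: 15 × 14 = 210 ≡ 1 mod 19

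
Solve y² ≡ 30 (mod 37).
The square roots of 30 mod 37 are 17 and 20. Verify: 17² = 289 ≡ 30 (mod 37)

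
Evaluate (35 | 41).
(35/41) = 35^{20} mod 41 = -1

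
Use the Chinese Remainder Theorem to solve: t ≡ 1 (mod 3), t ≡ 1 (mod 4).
M = 3 × 4 = 12. M₁ = 4, y₁ ≡ 1 (mod 3). M₂ = 3, y₂ ≡ 3 (mod 4). t = 1×4×1 + 1×3×3 ≡ 1 (mod 12)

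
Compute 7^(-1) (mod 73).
Since 73 is prime, by Fermat 7^(-1) ≡ 7^{71} ≡ 21 (mod 73). Verify: 7 × 21 = 147 ≡ 1 (mod 73)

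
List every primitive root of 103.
There are φ(102) = 32 primitive roots mod 103: {5, 6, 11, 12, 20, 21, 35, 40, 43, 44, 45, 48, 51, 53, 54, 62, 65, 67, 70, 71, 74, 75, 77, 78, 84, 85, 86, 87, 88, 96, 99, 101}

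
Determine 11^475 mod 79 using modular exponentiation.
Using Fermat: 11^{78} ≡ 1 (mod 79). 475 ≡ 7 (mod 78). So 11^{475} ≡ 11^{7} ≡ 4 (mod 79)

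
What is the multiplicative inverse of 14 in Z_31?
Since 31 is prime, by Fermat 14^(-1) ≡ 14^{29} ≡ 20 (mod 31). Verify: 14 × 20 = 280 ≡ 1 (mod 31)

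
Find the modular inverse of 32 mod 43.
Since 43 is prime, by Fermat 32^(-1) ≡ 32^{41} ≡ 39 (mod 43). Verify: 32 × 39 = 1248 ≡ 1 (mod 43)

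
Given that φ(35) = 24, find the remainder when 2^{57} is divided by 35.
By Euler: 2^{24} ≡ 1 mod 35 since gcd(2, 35) = 1. 57 = 2×24 + 9. So 2^{57} ≡ 2^{9} ≡ 22 mod 35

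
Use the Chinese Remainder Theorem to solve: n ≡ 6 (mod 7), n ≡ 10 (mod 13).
M = 7 × 13 = 91. M₁ = 13, y₁ ≡ 6 (mod 7). M₂ = 7, y₂ ≡ 2 (mod 13). n = 6×13×6 + 10×7×2 ≡ 62 (mod 91)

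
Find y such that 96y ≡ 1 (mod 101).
Since 101 is prime, by Fermat 96^(-1) ≡ 96^{99} ≡ 20 (mod 101). Verify: 96 × 20 = 1920 ≡ 1 (mod 101)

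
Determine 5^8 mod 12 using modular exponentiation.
By repeated squaring mod 12: 5^{1}≡5, 5^{2}≡1, 5^{4}≡1, 5^{8}≡1. So 5^{8} ≡ 1 mod 12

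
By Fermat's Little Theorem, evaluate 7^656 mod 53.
By Fermat: 7^{52} ≡ 1 (mod 53). 656 ≡ 32 (mod 52). So 7^{656} ≡ 7^{32} ≡ 42 (mod 53)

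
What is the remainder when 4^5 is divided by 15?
By repeated squaring (mod 15): 4^{1}≡4, 4^{2}≡1, 4^{4}≡1. Then 4^{5} = 4^{4+1} ≡ 1 × 4 ≡ 4 (mod 15)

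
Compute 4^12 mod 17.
By repeated squaring mod 17: 4^{1}≡4, 4^{2}≡16, 4^{4}≡1, 4^{8}≡1. Then 4^{12} = 4^{8+4} ≡ 1 × 1 ≡ 1 mod 17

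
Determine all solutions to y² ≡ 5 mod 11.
The square roots of 5 mod 11 are 4 and 7. Verify: 4² = 16 ≡ 5 mod 11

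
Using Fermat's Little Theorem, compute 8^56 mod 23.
By Fermat: 8^{22} ≡ 1 mod 23. 56 = 2×22 + 12. So 8^{56} ≡ 8^{12} ≡ 8 mod 23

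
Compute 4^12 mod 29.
By repeated squaring mod 29: 4^{1}≡4, 4^{2}≡16, 4^{4}≡24, 4^{8}≡25. Then 4^{12} = 4^{8+4} ≡ 25 × 24 ≡ 20 mod 29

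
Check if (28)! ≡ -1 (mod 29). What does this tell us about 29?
(28)! mod 29 = 28. Since this equals -1 (mod 29), Wilson confirms 29 is prime.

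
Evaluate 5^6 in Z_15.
By repeated squaring (mod 15): 5^{1}≡5, 5^{2}≡10, 5^{4}≡10. Then 5^{6} = 5^{4+2} ≡ 10 × 10 ≡ 10 (mod 15)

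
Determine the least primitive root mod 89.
g = 3. For each prime q|88: 3^{44}≡88, 3^{8}≡64, none ≡ 1, so ord_89(3) = 88 and 3 is a primitive root.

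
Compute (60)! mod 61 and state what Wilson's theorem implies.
(60)! mod 61 = 60. Since this equals -1 (mod 61), Wilson confirms 61 is prime.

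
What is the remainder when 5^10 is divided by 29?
By repeated squaring (mod 29): 5^{1}≡5, 5^{2}≡25, 5^{4}≡16, 5^{8}≡24. Then 5^{10} = 5^{8+2} ≡ 24 × 25 ≡ 20 (mod 29)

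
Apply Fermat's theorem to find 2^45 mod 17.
By Fermat: 2^{16} ≡ 1 mod 17. 45 = 2×16 + 13. So 2^{45} ≡ 2^{13} ≡ 15 mod 17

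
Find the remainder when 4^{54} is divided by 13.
By Fermat: 4^{12} ≡ 1 (mod 13). 54 = 4×12 + 6. So 4^{54} ≡ 4^{6} ≡ 1 (mod 13)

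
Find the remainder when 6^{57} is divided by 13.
By Fermat: 6^{12} ≡ 1 (mod 13). 57 = 4×12 + 9. So 6^{57} ≡ 6^{9} ≡ 5 (mod 13)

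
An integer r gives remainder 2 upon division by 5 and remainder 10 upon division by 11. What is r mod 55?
M = 5 × 11 = 55. M₁ = 11, y₁ ≡ 1 mod 5. M₂ = 5, y₂ ≡ 9 mod 11. r = 2×11×1 + 10×5×9 ≡ 32 mod 55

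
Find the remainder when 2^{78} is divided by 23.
By Fermat: 2^{22} ≡ 1 mod 23. 78 = 3×22 + 12. So 2^{78} ≡ 2^{12} ≡ 2 mod 23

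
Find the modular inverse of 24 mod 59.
Since 59 is prime, by Fermat 24^(-1) ≡ 24^{57} ≡ 32 mod 59. Verify: 24 × 32 = 768 ≡ 1 mod 59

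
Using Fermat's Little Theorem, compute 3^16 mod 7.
By Fermat: 3^{6} ≡ 1 mod 7. 16 = 2×6 + 4. So 3^{16} ≡ 3^{4} ≡ 4 mod 7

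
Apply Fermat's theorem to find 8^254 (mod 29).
By Fermat: 8^{28} ≡ 1 (mod 29). 254 ≡ 2 (mod 28). So 8^{254} ≡ 8^{2} ≡ 6 (mod 29)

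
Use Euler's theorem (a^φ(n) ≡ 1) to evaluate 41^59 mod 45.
By Euler: 41^{24} ≡ 1 (mod 45) since gcd(41, 45) = 1. 59 = 2×24 + 11. So 41^{59} ≡ 41^{11} ≡ 11 (mod 45)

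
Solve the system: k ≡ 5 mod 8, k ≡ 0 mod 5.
M = 8 × 5 = 40. M₁ = 5, y₁ ≡ 5 mod 8. M₂ = 8, y₂ ≡ 2 mod 5. k = 5×5×5 + 0×8×2 ≡ 5 mod 40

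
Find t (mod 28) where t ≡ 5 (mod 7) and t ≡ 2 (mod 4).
M = 7 × 4 = 28. M₁ = 4, y₁ ≡ 2 (mod 7). M₂ = 7, y₂ ≡ 3 (mod 4). t = 5×4×2 + 2×7×3 ≡ 26 (mod 28)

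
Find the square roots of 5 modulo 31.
The square roots of 5 mod 31 are 25 and 6. Verify: 25² = 625 ≡ 5 (mod 31)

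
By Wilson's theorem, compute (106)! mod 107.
By Wilson's theorem, (106)! ≡ -1 ≡ 106 mod 107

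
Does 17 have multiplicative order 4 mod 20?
Powers of 17 mod 20: 17^1≡17, 17^2≡9, 17^3≡13, 17^4≡1. First k with 17^k≡1 is k=4. Yes, ord_20(17) = 4.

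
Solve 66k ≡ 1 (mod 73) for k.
Since 73 is prime, by Fermat 66^(-1) ≡ 66^{71} ≡ 52 (mod 73). Verify: 66 × 52 = 3432 ≡ 1 (mod 73)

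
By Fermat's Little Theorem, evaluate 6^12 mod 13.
By Fermat's Little Theorem, 6^{12} ≡ 1 (mod 13) since 13 is prime and gcd(6, 13) = 1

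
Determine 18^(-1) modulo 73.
Since 73 is prime, by Fermat 18^(-1) ≡ 18^{71} ≡ 69 mod 73. Verify: 18 × 69 = 1242 ≡ 1 mod 73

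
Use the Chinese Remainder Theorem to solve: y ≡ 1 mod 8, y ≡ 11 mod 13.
M = 8 × 13 = 104. M₁ = 13, y₁ ≡ 5 mod 8. M₂ = 8, y₂ ≡ 5 mod 13. y = 1×13×5 + 11×8×5 ≡ 89 mod 104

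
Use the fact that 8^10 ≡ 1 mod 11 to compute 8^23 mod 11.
By Fermat: 8^{10} ≡ 1 mod 11. 23 = 2×10 + 3. So 8^{23} ≡ 8^{3} ≡ 6 mod 11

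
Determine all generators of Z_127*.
There are φ(126) = 36 primitive roots mod 127: {3, 6, 7, 12, 14, 23, 29, 39, 43, 45, 46, 48, 53, 55, 56, 57, 58, 65, 67, 78, 83, 85, 86, 91, 92, 93, 96, 97, 101, 106, 109, 110, 112, 114, 116, 118}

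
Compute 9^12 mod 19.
By repeated squaring mod 19: 9^{1}≡9, 9^{2}≡5, 9^{4}≡6, 9^{8}≡17. Then 9^{12} = 9^{8+4} ≡ 17 × 6 ≡ 7 mod 19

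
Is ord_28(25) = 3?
Powers of 25 mod 28: 25^1≡25, 25^2≡9, 25^3≡1. First k with 25^k≡1 is k=3. Yes, ord_28(25) = 3.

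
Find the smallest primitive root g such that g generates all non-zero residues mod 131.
g = 2. For each prime q|130: 2^{65}≡130, 2^{26}≡53, 2^{10}≡107, none ≡ 1, so ord_131(2) = 130 and 2 is a primitive root.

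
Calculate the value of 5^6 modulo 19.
By repeated squaring (mod 19): 5^{1}≡5, 5^{2}≡6, 5^{4}≡17. Then 5^{6} = 5^{4+2} ≡ 17 × 6 ≡ 7 (mod 19)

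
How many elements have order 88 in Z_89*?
Number of primitive roots mod 89 = φ(p-1) = φ(88) = 40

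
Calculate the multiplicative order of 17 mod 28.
Powers of 17 mod 28: 17^1≡17, 17^2≡9, 17^3≡13, 17^4≡25, 17^5≡5, 17^6≡1. So the order of 17 is 6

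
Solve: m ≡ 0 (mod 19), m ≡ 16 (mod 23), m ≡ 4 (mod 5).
M = 19 × 23 × 5 = 2185. M₁ = 115, y₁ ≡ 1 (mod 19). M₂ = 95, y₂ ≡ 8 (mod 23). M₃ = 437, y₃ ≡ 3 (mod 5). m = 0×115×1 + 16×95×8 + 4×437×3 ≡ 2109 (mod 2185)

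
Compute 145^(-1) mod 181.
Since 181 is prime, by Fermat 145^(-1) ≡ 145^{179} ≡ 5 mod 181. Verify: 145 × 5 = 725 ≡ 1 mod 181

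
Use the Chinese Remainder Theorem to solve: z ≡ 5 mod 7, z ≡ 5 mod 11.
M = 7 × 11 = 77. M₁ = 11, y₁ ≡ 2 mod 7. M₂ = 7, y₂ ≡ 8 mod 11. z = 5×11×2 + 5×7×8 ≡ 5 mod 77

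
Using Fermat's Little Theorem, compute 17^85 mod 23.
By Fermat: 17^{22} ≡ 1 (mod 23). 85 = 3×22 + 19. So 17^{85} ≡ 17^{19} ≡ 5 (mod 23)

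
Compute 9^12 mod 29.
By repeated squaring (mod 29): 9^{1}≡9, 9^{2}≡23, 9^{4}≡7, 9^{8}≡20. Then 9^{12} = 9^{8+4} ≡ 20 × 7 ≡ 24 (mod 29)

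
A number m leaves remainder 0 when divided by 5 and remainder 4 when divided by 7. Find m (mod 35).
M = 5 × 7 = 35. M₁ = 7, y₁ ≡ 3 (mod 5). M₂ = 5, y₂ ≡ 3 (mod 7). m = 0×7×3 + 4×5×3 ≡ 25 (mod 35)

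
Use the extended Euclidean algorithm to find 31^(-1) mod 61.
Extended GCD: 31(2) + 61(-1) = 1. So 31^(-1) ≡ 2 mod 61. Verify: 31 × 2 = 62 ≡ 1 mod 61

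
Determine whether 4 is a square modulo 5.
By Euler's criterion: 4^{2} ≡ 1 mod 5. Since this equals 1, 4 is a QR.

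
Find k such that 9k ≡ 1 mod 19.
Since 19 is prime, by Fermat 9^(-1) ≡ 9^{17} ≡ 17 mod 19. Verify: 9 × 17 = 153 ≡ 1 mod 19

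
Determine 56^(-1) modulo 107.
Since 107 is prime, by Fermat 56^(-1) ≡ 56^{105} ≡ 86 mod 107. Verify: 56 × 86 = 4816 ≡ 1 mod 107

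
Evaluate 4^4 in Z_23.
4^{4} = 256 ≡ 3 mod 23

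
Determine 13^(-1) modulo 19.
Since 19 is prime, by Fermat 13^(-1) ≡ 13^{17} ≡ 3 mod 19. Verify: 13 × 3 = 39 ≡ 1 mod 19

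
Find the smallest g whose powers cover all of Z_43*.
g = 3. Powers: [3, 9, 27, 38, 28, 41, 37, 25, ...] generates all 42 non-zero residues.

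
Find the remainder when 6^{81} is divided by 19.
By Fermat: 6^{18} ≡ 1 mod 19. 81 = 4×18 + 9. So 6^{81} ≡ 6^{9} ≡ 1 mod 19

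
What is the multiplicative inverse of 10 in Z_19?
Since 19 is prime, by Fermat 10^(-1) ≡ 10^{17} ≡ 2 mod 19. Verify: 10 × 2 = 20 ≡ 1 mod 19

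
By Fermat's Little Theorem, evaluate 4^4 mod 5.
By Fermat's Little Theorem, 4^{4} ≡ 1 mod 5 since 5 is prime and gcd(4, 5) = 1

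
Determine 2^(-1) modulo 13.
Since 13 is prime, by Fermat 2^(-1) ≡ 2^{11} ≡ 7 (mod 13). Verify: 2 × 7 = 14 ≡ 1 (mod 13)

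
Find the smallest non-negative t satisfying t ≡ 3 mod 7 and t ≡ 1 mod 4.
M = 7 × 4 = 28. M₁ = 4, y₁ ≡ 2 mod 7. M₂ = 7, y₂ ≡ 3 mod 4. t = 3×4×2 + 1×7×3 ≡ 17 mod 28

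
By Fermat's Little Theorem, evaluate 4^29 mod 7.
By Fermat: 4^{6} ≡ 1 mod 7. 29 = 4×6 + 5. So 4^{29} ≡ 4^{5} ≡ 2 mod 7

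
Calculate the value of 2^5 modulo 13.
By repeated squaring (mod 13): 2^{1}≡2, 2^{2}≡4, 2^{4}≡3. Then 2^{5} = 2^{4+1} ≡ 3 × 2 ≡ 6 (mod 13)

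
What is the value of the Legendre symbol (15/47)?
(15/47) = 15^{23} mod 47 = -1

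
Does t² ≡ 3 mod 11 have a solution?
By Euler's criterion: 3^{5} ≡ 1 mod 11. Since this equals 1, 3 is a QR.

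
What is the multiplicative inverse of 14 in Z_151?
Since 151 is prime, by Fermat 14^(-1) ≡ 14^{149} ≡ 54 mod 151. Verify: 14 × 54 = 756 ≡ 1 mod 151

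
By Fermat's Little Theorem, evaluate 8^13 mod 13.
By Fermat: 8^{12} ≡ 1 (mod 13). So 8^{13} = 8^{12} · 8^{1} ≡ 8^{1} ≡ 8 (mod 13)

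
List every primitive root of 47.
There are φ(46) = 22 primitive roots mod 47: {5, 10, 11, 13, 15, 19, 20, 22, 23, 26, 29, 30, 31, 33, 35, 38, 39, 40, 41, 43, 44, 45}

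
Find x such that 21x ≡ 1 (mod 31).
Since 31 is prime, by Fermat 21^(-1) ≡ 21^{29} ≡ 3 (mod 31). Verify: 21 × 3 = 63 ≡ 1 (mod 31)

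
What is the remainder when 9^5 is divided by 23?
By repeated squaring mod 23: 9^{1}≡9, 9^{2}≡12, 9^{4}≡6. Then 9^{5} = 9^{4+1} ≡ 6 × 9 ≡ 8 mod 23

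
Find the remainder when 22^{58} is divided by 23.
By Fermat: 22^{22} ≡ 1 mod 23. 58 = 2×22 + 14. So 22^{58} ≡ 22^{14} ≡ 1 mod 23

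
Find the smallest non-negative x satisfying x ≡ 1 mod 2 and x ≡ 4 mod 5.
M = 2 × 5 = 10. M₁ = 5, y₁ ≡ 1 mod 2. M₂ = 2, y₂ ≡ 3 mod 5. x = 1×5×1 + 4×2×3 ≡ 9 mod 10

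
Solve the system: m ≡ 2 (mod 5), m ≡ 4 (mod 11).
M = 5 × 11 = 55. M₁ = 11, y₁ ≡ 1 (mod 5). M₂ = 5, y₂ ≡ 9 (mod 11). m = 2×11×1 + 4×5×9 ≡ 37 (mod 55)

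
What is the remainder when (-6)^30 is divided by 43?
By repeated squaring (mod 43): (-6)^{1}≡37, (-6)^{2}≡36, (-6)^{4}≡6, (-6)^{8}≡36, (-6)^{16}≡6. Then (-6)^{30} = (-6)^{16+8+4+2} ≡ 6 × 36 × 6 × 36 ≡ 1 (mod 43)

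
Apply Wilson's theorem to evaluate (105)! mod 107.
(106)! = (105)! × (106) ≡ -1 mod 107. So (105)! ≡ -1 × (106)^(-1) ≡ (-1)×(-1) = 1 mod 107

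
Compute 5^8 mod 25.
By repeated squaring (mod 25): 5^{1}≡5, 5^{2}≡0, 5^{4}≡0, 5^{8}≡0. So 5^{8} ≡ 0 (mod 25)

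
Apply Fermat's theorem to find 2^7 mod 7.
By Fermat: 2^{6} ≡ 1 mod 7. So 2^{7} = 2^{6} · 2^{1} ≡ 2^{1} ≡ 2 mod 7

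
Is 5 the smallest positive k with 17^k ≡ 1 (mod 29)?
Powers of 17 mod 29: 17^1≡17, 17^2≡28, 17^3≡12, 17^4≡1. Already 17^4≡1, so the order is 4 < 5. No, the actual order is 4.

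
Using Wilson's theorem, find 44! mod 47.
(46)! = (44)! × (45) × (46) ≡ -1 (mod 47). So (44)! ≡ -1 × [(46)(45)]^(-1) ≡ 23 (mod 47)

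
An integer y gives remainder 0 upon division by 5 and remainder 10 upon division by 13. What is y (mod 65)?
M = 5 × 13 = 65. M₁ = 13, y₁ ≡ 2 (mod 5). M₂ = 5, y₂ ≡ 8 (mod 13). y = 0×13×2 + 10×5×8 ≡ 10 (mod 65)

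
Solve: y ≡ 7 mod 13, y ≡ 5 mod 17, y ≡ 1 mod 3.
M = 13 × 17 × 3 = 663. M₁ = 51, y₁ ≡ 12 mod 13. M₂ = 39, y₂ ≡ 7 mod 17. M₃ = 221, y₃ ≡ 2 mod 3. y = 7×51×12 + 5×39×7 + 1×221×2 ≡ 124 mod 663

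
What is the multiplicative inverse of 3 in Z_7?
Since 7 is prime, by Fermat 3^(-1) ≡ 3^{5} ≡ 5 mod 7. Verify: 3 × 5 = 15 ≡ 1 mod 7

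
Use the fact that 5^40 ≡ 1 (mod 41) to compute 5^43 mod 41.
By Fermat: 5^{40} ≡ 1 (mod 41). So 5^{43} = 5^{40} · 5^{3} ≡ 5^{3} ≡ 2 (mod 41)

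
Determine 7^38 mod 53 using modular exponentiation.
By repeated squaring mod 53: 7^{1}≡7, 7^{2}≡49, 7^{4}≡16, 7^{8}≡44, 7^{16}≡28, 7^{32}≡42. Then 7^{38} = 7^{32+4+2} ≡ 42 × 16 × 49 ≡ 15 mod 53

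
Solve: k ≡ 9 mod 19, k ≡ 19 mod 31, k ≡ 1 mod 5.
M = 19 × 31 × 5 = 2945. M₁ = 155, y₁ ≡ 13 mod 19. M₂ = 95, y₂ ≡ 16 mod 31. M₃ = 589, y₃ ≡ 4 mod 5. k = 9×155×13 + 19×95×16 + 1×589×4 ≡ 2251 mod 2945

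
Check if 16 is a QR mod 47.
By Euler's criterion: 16^{23} ≡ 1 mod 47. Since this equals 1, 16 is a QR.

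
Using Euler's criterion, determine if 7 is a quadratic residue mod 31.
By Euler's criterion: 7^{15} ≡ 1 (mod 31). Since this equals 1, 7 is a QR.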